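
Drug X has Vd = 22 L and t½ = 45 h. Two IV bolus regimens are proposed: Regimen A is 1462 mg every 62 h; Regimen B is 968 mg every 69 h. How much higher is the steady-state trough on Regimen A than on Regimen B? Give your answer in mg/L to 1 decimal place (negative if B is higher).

Regimen A: f = (1/2)^(62/45) ≈ 0.3848; Cmin,ss = (1462/22)·f/(1−f) ≈ 41.566 mg/L.
Regimen B: f = (1/2)^(69/45) ≈ 0.3455; Cmin,ss = (968/22)·f/(1−f) ≈ 23.227 mg/L.
Difference ≈ 41.566 − 23.227 ≈ 18.339 mg/L.

18.3 mg/L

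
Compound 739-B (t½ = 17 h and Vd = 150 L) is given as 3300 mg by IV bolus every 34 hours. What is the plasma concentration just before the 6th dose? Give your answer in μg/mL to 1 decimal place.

f = (1/2)^(τ/t½) = (1/2)^(34/17) ≈ 0.2500.
C₀ = D/Vd = 3300/150 ≈ 22.000 μg/mL.
Before the 6th dose, 5 doses have been given. Superposition: Cmin = C₀·(f + f² + … + f^5).
≈ 22.000 × (0.2500 + 0.0625 + 0.0156 + 0.0039 + 0.0010) ≈ 22.000 × 0.3330 ≈ 7.326 μg/mL.

7.3 μg/mL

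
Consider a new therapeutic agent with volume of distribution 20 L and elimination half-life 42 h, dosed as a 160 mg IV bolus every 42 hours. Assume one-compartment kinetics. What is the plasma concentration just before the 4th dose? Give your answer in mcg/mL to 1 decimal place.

f = (1/2)^(τ/t½) = (1/2)^(42/42) ≈ 0.5000.
C₀ = D/Vd = 160/20 ≈ 8.000 mcg/mL.
Before the 4th dose, 3 doses have been given. Superposition: Cmin = C₀·(f + f² + … + f^3).
≈ 8.000 × (0.5000 + 0.2500 + 0.1250) ≈ 8.000 × 0.8750 ≈ 7.000 mcg/mL.

7.0 mcg/mL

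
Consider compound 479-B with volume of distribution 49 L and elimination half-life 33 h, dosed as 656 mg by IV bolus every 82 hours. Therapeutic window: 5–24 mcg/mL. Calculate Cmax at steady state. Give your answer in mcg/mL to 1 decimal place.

16.3 mcg/mL

τ/t½ = 82/33 ≈ 2.4848, so fraction remaining f = (1/2)^(82/33) ≈ 0.1786.
At steady state, accumulation factor R = 1/(1 − e^(−kτ)) ≈ 1.2174.
Single-dose peak C₀ = D/Vd = 656/49 ≈ 13.388 mcg/mL.
Steady-state peak Cmax,ss = C₀·R ≈ 13.388 × 1.2174 ≈ 16.299 mcg/mL.
Peak 16.3 mcg/mL vs MTC 24 mcg/mL: below toxic threshold.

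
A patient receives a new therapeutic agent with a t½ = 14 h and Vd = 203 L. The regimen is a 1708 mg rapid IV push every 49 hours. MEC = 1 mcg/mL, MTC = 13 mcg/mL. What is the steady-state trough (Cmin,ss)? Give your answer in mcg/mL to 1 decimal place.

0.8 mcg/mL

Over one 49-h interval, 49/14 ≈ 3.5 half-lives elapse, leaving f ≈ 0.0884 of each dose.
Each bolus raises the concentration by D/Vd = 1708/203 ≈ 8.414 mcg/mL.
Steady-state trough Cmin,ss = C₀·f/(1−f) ≈ 8.414 × 0.0884/0.9116 ≈ 0.816 mcg/mL.
Trough 0.8 mcg/mL vs MEC 1 mcg/mL: subtherapeutic.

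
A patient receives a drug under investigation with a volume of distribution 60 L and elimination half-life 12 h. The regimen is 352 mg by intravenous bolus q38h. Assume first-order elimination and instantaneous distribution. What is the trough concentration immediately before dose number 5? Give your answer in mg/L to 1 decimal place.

0.7 mg/L

f = (1/2)^(τ/t½) = (1/2)^(38/12) ≈ 0.1114.
C₀ = D/Vd = 352/60 ≈ 5.867 mg/L.
Before the 5th dose, 4 doses have been given. Superposition: Cmin = C₀·(f + f² + … + f^4).
≈ 5.867 × (0.1114 + 0.0124 + 0.0014 + 0.0002) ≈ 5.867 × 0.1254 ≈ 0.736 mg/L.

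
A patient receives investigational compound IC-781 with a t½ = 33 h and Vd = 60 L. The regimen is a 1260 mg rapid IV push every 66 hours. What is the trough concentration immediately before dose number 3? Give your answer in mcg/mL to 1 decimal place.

f = (1/2)^(τ/t½) = (1/2)^(66/33) ≈ 0.2500.
C₀ = D/Vd = 1260/60 ≈ 21.000 mcg/mL.
Before the 3rd dose, 2 doses have been given. Superposition: Cmin = C₀·(f + f²).
≈ 21.000 × (0.2500 + 0.0625) ≈ 21.000 × 0.3125 ≈ 6.562 mcg/mL.

6.6 mcg/mL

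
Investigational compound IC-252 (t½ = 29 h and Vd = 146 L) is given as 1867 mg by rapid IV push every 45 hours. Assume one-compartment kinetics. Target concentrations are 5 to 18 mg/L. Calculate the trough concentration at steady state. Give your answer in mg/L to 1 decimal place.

τ/t½ = 45/29 ≈ 1.5517, so fraction remaining f = (1/2)^(45/29) ≈ 0.3411.
Single-dose peak C₀ = D/Vd = 1867/146 ≈ 12.788 mg/L.
Steady-state trough Cmin,ss = C₀·f/(1−f) ≈ 12.788 × 0.3411/0.6589 ≈ 6.620 mg/L.
Trough 6.6 mg/L vs MEC 5 mg/L: adequate.

6.6 mg/L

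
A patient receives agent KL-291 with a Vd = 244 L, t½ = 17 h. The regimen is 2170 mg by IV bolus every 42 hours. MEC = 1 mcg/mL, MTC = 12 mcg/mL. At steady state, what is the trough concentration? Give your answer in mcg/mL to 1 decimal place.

τ/t½ = 42/17 ≈ 2.4706, so fraction remaining f = (1/2)^(42/17) ≈ 0.1804.
Each bolus raises the concentration by D/Vd = 2170/244 ≈ 8.893 mcg/mL.
Steady-state trough Cmin,ss = C₀·f/(1−f) ≈ 8.893 × 0.1804/0.8196 ≈ 1.957 mcg/mL.
Trough 2.0 mcg/mL vs MEC 1 mcg/mL: adequate.

2.0 mcg/mL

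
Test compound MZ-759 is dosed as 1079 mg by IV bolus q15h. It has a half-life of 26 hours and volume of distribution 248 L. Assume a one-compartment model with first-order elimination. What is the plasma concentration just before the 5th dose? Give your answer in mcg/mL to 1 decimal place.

f = (1/2)^(τ/t½) = (1/2)^(15/26) ≈ 0.6704.
C₀ = D/Vd = 1079/248 ≈ 4.351 mcg/mL.
Before the 5th dose, 4 doses have been given. Superposition: Cmin = C₀·(f + f² + … + f^4).
≈ 4.351 × (0.6704 + 0.4494 + 0.3013 + 0.2020) ≈ 4.351 × 1.6231 ≈ 7.062 mcg/mL.

7.1 mcg/mL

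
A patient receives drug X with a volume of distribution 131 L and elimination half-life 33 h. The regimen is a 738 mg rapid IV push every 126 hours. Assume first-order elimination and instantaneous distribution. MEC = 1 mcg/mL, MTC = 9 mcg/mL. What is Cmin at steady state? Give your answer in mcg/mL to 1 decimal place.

Over one 126-h interval, 126/33 ≈ 3.8182 half-lives elapse, leaving f ≈ 0.0709 of each dose.
Each bolus raises the concentration by D/Vd = 738/131 ≈ 5.634 mcg/mL.
Steady-state trough Cmin,ss = C₀·f/(1−f) ≈ 5.634 × 0.0709/0.9291 ≈ 0.430 mcg/mL.
Trough 0.4 mcg/mL vs MEC 1 mcg/mL: subtherapeutic.

0.4 mcg/mL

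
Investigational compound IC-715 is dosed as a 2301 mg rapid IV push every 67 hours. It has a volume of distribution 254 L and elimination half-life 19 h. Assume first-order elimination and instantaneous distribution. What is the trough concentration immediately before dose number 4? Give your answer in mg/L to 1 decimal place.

f = (1/2)^(τ/t½) = (1/2)^(67/19) ≈ 0.0868.
C₀ = D/Vd = 2301/254 ≈ 9.059 mg/L.
Before the 4th dose, 3 doses have been given. Superposition: Cmin = C₀·(f + f² + … + f^3).
≈ 9.059 × (0.0868 + 0.0075 + 0.0007) ≈ 9.059 × 0.0950 ≈ 0.861 mg/L.

0.9 mg/L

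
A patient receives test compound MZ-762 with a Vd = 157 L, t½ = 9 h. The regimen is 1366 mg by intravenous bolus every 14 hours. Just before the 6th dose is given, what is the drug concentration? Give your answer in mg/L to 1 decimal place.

f = (1/2)^(τ/t½) = (1/2)^(14/9) ≈ 0.3402.
C₀ = D/Vd = 1366/157 ≈ 8.701 mg/L.
Before the 6th dose, 5 doses have been given. Superposition: Cmin = C₀·(f + f² + … + f^5).
≈ 8.701 × (0.3402 + 0.1157 + 0.0394 + 0.0134 + 0.0046) ≈ 8.701 × 0.5133 ≈ 4.466 mg/L.

4.5 mg/L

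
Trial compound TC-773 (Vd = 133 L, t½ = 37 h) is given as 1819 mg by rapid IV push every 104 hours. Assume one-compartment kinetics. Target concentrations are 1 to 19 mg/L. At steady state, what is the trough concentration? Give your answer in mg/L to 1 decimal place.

Over one 104-h interval, 104/37 ≈ 2.8108 half-lives elapse, leaving f ≈ 0.1425 of each dose.
Single-dose peak C₀ = D/Vd = 1819/133 ≈ 13.677 mg/L.
Steady-state trough Cmin,ss = C₀·f/(1−f) ≈ 13.677 × 0.1425/0.8575 ≈ 2.273 mg/L.
Trough 2.3 mg/L vs MEC 1 mg/L: adequate.

2.3 mg/L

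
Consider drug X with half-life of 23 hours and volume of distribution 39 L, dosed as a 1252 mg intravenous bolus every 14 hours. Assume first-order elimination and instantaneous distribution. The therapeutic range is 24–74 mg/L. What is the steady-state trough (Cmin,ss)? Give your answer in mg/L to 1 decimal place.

61.2 mg/L

k = ln2/t½ = ln2/23 ≈ 0.030137 h⁻¹; fraction remaining f = e^(−kτ) = e^(−0.030137×14) ≈ 0.6558.
Each bolus raises the concentration by D/Vd = 1252/39 ≈ 32.103 mg/L.
Steady-state trough Cmin,ss = C₀·f/(1−f) ≈ 32.103 × 0.6558/0.3442 ≈ 61.165 mg/L.
Trough 61.2 mg/L vs MEC 24 mg/L: adequate.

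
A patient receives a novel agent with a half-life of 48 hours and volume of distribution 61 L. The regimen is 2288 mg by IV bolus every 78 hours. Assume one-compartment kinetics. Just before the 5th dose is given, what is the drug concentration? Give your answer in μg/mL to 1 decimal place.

17.8 μg/mL

f = (1/2)^(τ/t½) = (1/2)^(78/48) ≈ 0.3242.
C₀ = D/Vd = 2288/61 ≈ 37.508 μg/mL.
Before the 5th dose, 4 doses have been given. Superposition: Cmin = C₀·(f + f² + … + f^4).
≈ 37.508 × (0.3242 + 0.1051 + 0.0341 + 0.0110) ≈ 37.508 × 0.4744 ≈ 17.794 μg/mL.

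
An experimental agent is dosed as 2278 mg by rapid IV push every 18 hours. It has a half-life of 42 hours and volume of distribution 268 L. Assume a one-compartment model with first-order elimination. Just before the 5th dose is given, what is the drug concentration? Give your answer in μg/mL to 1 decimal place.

f = (1/2)^(τ/t½) = (1/2)^(18/42) ≈ 0.7430.
C₀ = D/Vd = 2278/268 ≈ 8.500 μg/mL.
Before the 5th dose, 4 doses have been given. Superposition: Cmin = C₀·(f + f² + … + f^4).
≈ 8.500 × (0.7430 + 0.5520 + 0.4102 + 0.3048) ≈ 8.500 × 2.0100 ≈ 17.085 μg/mL.

17.1 μg/mL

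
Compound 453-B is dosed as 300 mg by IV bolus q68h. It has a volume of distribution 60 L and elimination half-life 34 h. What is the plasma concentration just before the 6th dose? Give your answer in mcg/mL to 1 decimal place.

f = (1/2)^(τ/t½) = (1/2)^(68/34) ≈ 0.2500.
C₀ = D/Vd = 300/60 ≈ 5.000 mcg/mL.
Before the 6th dose, 5 doses have been given. Superposition: Cmin = C₀·(f + f² + … + f^5).
≈ 5.000 × (0.2500 + 0.0625 + 0.0156 + 0.0039 + 0.0010) ≈ 5.000 × 0.3330 ≈ 1.665 mcg/mL.

1.7 mcg/mL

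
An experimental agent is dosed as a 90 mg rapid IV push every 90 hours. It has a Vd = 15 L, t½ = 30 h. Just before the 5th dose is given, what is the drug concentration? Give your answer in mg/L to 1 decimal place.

f = (1/2)^(τ/t½) = (1/2)^(90/30) ≈ 0.1250.
C₀ = D/Vd = 90/15 ≈ 6.000 mg/L.
Before the 5th dose, 4 doses have been given. Superposition: Cmin = C₀·(f + f² + … + f^4).
≈ 6.000 × (0.1250 + 0.0156 + 0.0020 + 0.0002) ≈ 6.000 × 0.1428 ≈ 0.857 mg/L.

0.9 mg/L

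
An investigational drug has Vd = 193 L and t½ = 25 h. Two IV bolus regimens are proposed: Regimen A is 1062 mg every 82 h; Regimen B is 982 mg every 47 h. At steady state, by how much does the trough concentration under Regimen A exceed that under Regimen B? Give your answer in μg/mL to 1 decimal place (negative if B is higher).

-1.3 μg/mL

Regimen A: f = (1/2)^(82/25) ≈ 0.1029; Cmin,ss = (1062/193)·f/(1−f) ≈ 0.631 μg/mL.
Regimen B: f = (1/2)^(47/25) ≈ 0.2717; Cmin,ss = (982/193)·f/(1−f) ≈ 1.898 μg/mL.
Difference ≈ 0.631 − 1.898 ≈ -1.267 μg/mL.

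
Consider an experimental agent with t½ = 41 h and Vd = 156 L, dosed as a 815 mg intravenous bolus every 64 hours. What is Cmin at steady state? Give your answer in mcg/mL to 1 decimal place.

τ/t½ = 64/41 ≈ 1.561, so fraction remaining f = (1/2)^(64/41) ≈ 0.3389.
Each bolus raises the concentration by D/Vd = 815/156 ≈ 5.224 mcg/mL.
Steady-state trough Cmin,ss = C₀·f/(1−f) ≈ 5.224 × 0.3389/0.6611 ≈ 2.678 mcg/mL.

2.7 mcg/mL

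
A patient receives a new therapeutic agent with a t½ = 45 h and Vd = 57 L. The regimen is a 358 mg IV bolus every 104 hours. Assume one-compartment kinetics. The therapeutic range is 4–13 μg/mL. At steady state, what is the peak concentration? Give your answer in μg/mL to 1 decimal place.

7.9 μg/mL

Over one 104-h interval, 104/45 ≈ 2.3111 half-lives elapse, leaving f ≈ 0.2015 of each dose.
At steady state, accumulation factor R = 1/(1 − e^(−kτ)) ≈ 1.2523.
Single-dose peak C₀ = D/Vd = 358/57 ≈ 6.281 μg/mL.
Steady-state peak Cmax,ss = C₀·R ≈ 6.281 × 1.2523 ≈ 7.866 μg/mL.
Peak 7.9 μg/mL vs MTC 13 μg/mL: below toxic threshold.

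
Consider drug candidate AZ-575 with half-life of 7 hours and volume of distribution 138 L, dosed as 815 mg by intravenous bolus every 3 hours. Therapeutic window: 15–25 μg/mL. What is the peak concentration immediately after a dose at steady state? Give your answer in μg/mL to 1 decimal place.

Over one 3-h interval, 3/7 ≈ 0.42857 half-lives elapse, leaving f ≈ 0.7430 of each dose.
Accumulation ratio R = 1/(1 − f) ≈ 1/0.2570 ≈ 3.8911.
Each bolus raises the concentration by D/Vd = 815/138 ≈ 5.906 μg/mL.
Cmax,ss = C₀/(1 − f) ≈ 5.906/0.2570 ≈ 22.981 μg/mL.
Peak 23.0 μg/mL vs MTC 25 μg/mL: below toxic threshold.

23.0 μg/mL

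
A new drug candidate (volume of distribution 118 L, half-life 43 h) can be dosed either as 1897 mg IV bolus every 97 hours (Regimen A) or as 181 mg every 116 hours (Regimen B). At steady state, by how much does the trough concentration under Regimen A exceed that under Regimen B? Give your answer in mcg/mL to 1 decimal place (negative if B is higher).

Regimen A: f = (1/2)^(97/43) ≈ 0.2094; Cmin,ss = (1897/118)·f/(1−f) ≈ 4.258 mcg/mL.
Regimen B: f = (1/2)^(116/43) ≈ 0.1541; Cmin,ss = (181/118)·f/(1−f) ≈ 0.279 mcg/mL.
Difference ≈ 4.258 − 0.279 ≈ 3.979 mcg/mL.

4.0 mcg/mL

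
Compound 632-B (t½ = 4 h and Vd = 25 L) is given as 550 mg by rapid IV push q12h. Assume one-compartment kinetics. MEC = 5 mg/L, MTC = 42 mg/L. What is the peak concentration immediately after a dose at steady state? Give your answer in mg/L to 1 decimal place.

τ = 12 h = 3 half-lives, so f = (1/2)^3 = 0.125.
At steady state, R = 1/(1 − 0.125) = 8/7.
Single-dose peak C₀ = D/Vd = 550/25 = 22 mg/L.
Steady-state peak Cmax,ss = C₀·R = 22 × 8/7 ≈ 25.143 mg/L.
Peak 25.1 mg/L vs MTC 42 mg/L: below toxic threshold.

25.1 mg/L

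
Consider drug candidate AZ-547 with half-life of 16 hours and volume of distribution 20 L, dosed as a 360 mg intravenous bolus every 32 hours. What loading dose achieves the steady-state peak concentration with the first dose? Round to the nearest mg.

f = (1/2)^(32/16) ≈ 0.250000; accumulation ratio R = 1/(1−f) ≈ 1.33333.
Loading dose to hit Cmax,ss on first dose: D_load = D_maint·R ≈ 360 × 1.33333 ≈ 480.00 mg.

480 mg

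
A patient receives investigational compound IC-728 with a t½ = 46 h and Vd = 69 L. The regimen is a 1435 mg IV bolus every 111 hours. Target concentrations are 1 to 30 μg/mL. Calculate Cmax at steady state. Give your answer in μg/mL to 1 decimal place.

k = ln2/t½ = ln2/46 ≈ 0.015068 h⁻¹; fraction remaining f = e^(−kτ) = e^(−0.015068×111) ≈ 0.1878.
At steady state, accumulation factor R = 1/(1 − e^(−kτ)) ≈ 1.2312.
Single-dose peak C₀ = D/Vd = 1435/69 ≈ 20.797 μg/mL.
Cmax,ss = C₀/(1 − f) ≈ 20.797/0.8122 ≈ 25.606 μg/mL.
Peak 25.6 μg/mL vs MTC 30 μg/mL: below toxic threshold.

25.6 μg/mL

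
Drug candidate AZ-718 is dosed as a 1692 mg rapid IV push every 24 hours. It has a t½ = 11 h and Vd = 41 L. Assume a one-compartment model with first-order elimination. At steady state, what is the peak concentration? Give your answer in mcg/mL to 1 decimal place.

k = ln2/t½ = ln2/11 ≈ 0.063013 h⁻¹; fraction remaining f = e^(−kτ) = e^(−0.063013×24) ≈ 0.2204.
Accumulation ratio R = 1/(1 − f) ≈ 1/0.7796 ≈ 1.2827.
Single-dose peak C₀ = D/Vd = 1692/41 ≈ 41.268 mcg/mL.
Steady-state peak Cmax,ss = C₀·R ≈ 41.268 × 1.2827 ≈ 52.934 mcg/mL.

52.9 mcg/mL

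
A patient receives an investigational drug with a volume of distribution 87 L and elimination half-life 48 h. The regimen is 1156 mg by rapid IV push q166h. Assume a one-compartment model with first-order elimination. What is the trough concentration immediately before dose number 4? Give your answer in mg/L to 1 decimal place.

1.3 mg/L

f = (1/2)^(τ/t½) = (1/2)^(166/48) ≈ 0.0910.
C₀ = D/Vd = 1156/87 ≈ 13.287 mg/L.
Before the 4th dose, 3 doses have been given. Superposition: Cmin = C₀·(f + f² + … + f^3).
≈ 13.287 × (0.0910 + 0.0083 + 0.0008) ≈ 13.287 × 0.1001 ≈ 1.330 mg/L.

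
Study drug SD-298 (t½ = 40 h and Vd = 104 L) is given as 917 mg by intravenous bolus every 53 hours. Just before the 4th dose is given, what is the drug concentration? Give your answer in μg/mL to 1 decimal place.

f = (1/2)^(τ/t½) = (1/2)^(53/40) ≈ 0.3991.
C₀ = D/Vd = 917/104 ≈ 8.817 μg/mL.
Before the 4th dose, 3 doses have been given. Superposition: Cmin = C₀·(f + f² + … + f^3).
≈ 8.817 × (0.3991 + 0.1593 + 0.0636) ≈ 8.817 × 0.6220 ≈ 5.484 μg/mL.

5.5 μg/mL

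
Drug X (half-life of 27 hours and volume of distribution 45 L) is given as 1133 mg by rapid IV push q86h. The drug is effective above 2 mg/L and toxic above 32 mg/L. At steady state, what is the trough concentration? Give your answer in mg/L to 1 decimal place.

Over one 86-h interval, 86/27 ≈ 3.1852 half-lives elapse, leaving f ≈ 0.1099 of each dose.
Accumulation ratio R = 1/(1 − f) ≈ 1/0.8901 ≈ 1.1235.
Each bolus raises the concentration by D/Vd = 1133/45 ≈ 25.178 mg/L.
Steady-state peak Cmax,ss = C₀·R ≈ 25.178 × 1.1235 ≈ 28.287 mg/L.
One interval later, Cmin,ss = Cmax,ss·e^(−kτ) ≈ 28.287 × 0.1099 ≈ 3.109 mg/L.
Trough 3.1 mg/L vs MEC 2 mg/L: adequate.

3.1 mg/L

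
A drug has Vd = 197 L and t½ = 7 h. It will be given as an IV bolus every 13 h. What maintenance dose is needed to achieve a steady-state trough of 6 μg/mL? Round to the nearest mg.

3100 mg

τ/t½ = 13/7 ≈ 1.8571, so f = (1/2)^(13/7) ≈ 0.276022.
Cmin,ss = (D/Vd)·f/(1−f), so D = Cmin,ss·Vd·(1−f)/f.
D = 6 × 197 × (1−f)/f ≈ 6 × 197 × 2.62290 ≈ 3100.27 mg.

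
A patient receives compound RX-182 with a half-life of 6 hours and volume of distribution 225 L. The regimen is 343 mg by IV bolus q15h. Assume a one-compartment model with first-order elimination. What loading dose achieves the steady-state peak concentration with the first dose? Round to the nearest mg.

417 mg

f = (1/2)^(15/6) ≈ 0.176777; accumulation ratio R = 1/(1−f) ≈ 1.21474.
Loading dose to hit Cmax,ss on first dose: D_load = D_maint·R ≈ 343 × 1.21474 ≈ 416.66 mg.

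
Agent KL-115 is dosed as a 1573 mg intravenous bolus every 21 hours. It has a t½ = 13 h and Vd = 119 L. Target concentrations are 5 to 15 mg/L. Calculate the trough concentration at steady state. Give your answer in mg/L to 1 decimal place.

k = ln2/t½ = ln2/13 ≈ 0.053319 h⁻¹; fraction remaining f = e^(−kτ) = e^(−0.053319×21) ≈ 0.3264.
Accumulation ratio R = 1/(1 − f) ≈ 1/0.6736 ≈ 1.4846.
Each bolus raises the concentration by D/Vd = 1573/119 ≈ 13.218 mg/L.
Cmax,ss = C₀/(1 − f) ≈ 13.218/0.6736 ≈ 19.623 mg/L.
Steady-state trough Cmin,ss = Cmax,ss·f ≈ 19.623 × 0.3264 ≈ 6.405 mg/L.
Trough 6.4 mg/L vs MEC 5 mg/L: adequate.

6.4 mg/L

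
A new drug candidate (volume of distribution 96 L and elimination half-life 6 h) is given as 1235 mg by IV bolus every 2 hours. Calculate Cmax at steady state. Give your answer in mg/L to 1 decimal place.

τ/t½ = 2/6 ≈ 0.33333, so fraction remaining f = (1/2)^(2/6) ≈ 0.7937.
At steady state, accumulation factor R = 1/(1 − e^(−kτ)) ≈ 4.8473.
Single-dose peak C₀ = D/Vd = 1235/96 ≈ 12.865 mg/L.
Cmax,ss = C₀/(1 − f) ≈ 12.865/0.2063 ≈ 62.361 mg/L.

62.4 mg/L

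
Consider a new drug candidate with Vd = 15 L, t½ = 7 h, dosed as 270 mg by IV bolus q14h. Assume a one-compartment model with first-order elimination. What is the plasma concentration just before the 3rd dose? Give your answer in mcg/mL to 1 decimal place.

5.6 mcg/mL

f = (1/2)^(τ/t½) = (1/2)^(14/7) ≈ 0.2500.
C₀ = D/Vd = 270/15 ≈ 18.000 mcg/mL.
Before the 3rd dose, 2 doses have been given. Superposition: Cmin = C₀·(f + f²).
≈ 18.000 × (0.2500 + 0.0625) ≈ 18.000 × 0.3125 ≈ 5.625 mcg/mL.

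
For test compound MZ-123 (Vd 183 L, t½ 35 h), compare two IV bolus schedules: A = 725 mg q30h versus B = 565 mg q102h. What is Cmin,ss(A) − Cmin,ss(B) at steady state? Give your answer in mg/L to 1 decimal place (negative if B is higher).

Regimen A: f = (1/2)^(30/35) ≈ 0.5520; Cmin,ss = (725/183)·f/(1−f) ≈ 4.881 mg/L.
Regimen B: f = (1/2)^(102/35) ≈ 0.1327; Cmin,ss = (565/183)·f/(1−f) ≈ 0.472 mg/L.
Difference ≈ 4.881 − 0.472 ≈ 4.409 mg/L.

4.4 mg/L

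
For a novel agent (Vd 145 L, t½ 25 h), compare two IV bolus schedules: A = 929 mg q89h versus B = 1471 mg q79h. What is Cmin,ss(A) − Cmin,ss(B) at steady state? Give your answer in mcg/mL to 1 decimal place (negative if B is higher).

Regimen A: f = (1/2)^(89/25) ≈ 0.0848; Cmin,ss = (929/145)·f/(1−f) ≈ 0.594 mcg/mL.
Regimen B: f = (1/2)^(79/25) ≈ 0.1119; Cmin,ss = (1471/145)·f/(1−f) ≈ 1.278 mcg/mL.
Difference ≈ 0.594 − 1.278 ≈ -0.684 mcg/mL.

-0.7 mcg/mL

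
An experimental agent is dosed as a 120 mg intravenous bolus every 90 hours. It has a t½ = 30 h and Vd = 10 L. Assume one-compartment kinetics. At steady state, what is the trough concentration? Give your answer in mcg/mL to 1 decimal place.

1.7 mcg/mL

τ = 90 h = 3 half-lives, so f = (1/2)^3 = 0.125.
At steady state, R = 1/(1 − 0.125) = 8/7.
Single-dose peak C₀ = D/Vd = 120/10 = 12 mcg/mL.
Steady-state peak Cmax,ss = C₀·R = 12 × 8/7 ≈ 13.714 mcg/mL.
Steady-state trough Cmin,ss = Cmax,ss·f ≈ 13.714 × 0.125 ≈ 1.714 mcg/mL.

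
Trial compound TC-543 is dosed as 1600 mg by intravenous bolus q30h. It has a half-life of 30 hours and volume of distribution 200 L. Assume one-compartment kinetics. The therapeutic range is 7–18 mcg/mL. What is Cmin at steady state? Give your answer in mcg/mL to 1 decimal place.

8.0 mcg/mL

The dosing interval is 1 half-life, so f = 2^(−1) = 0.5.
Accumulation ratio R = 1/(1 − f) = 1/0.5 = 2/1.
Single-dose peak C₀ = D/Vd = 1600/200 = 8 mcg/mL.
Steady-state peak Cmax,ss = C₀·R = 8 × 2/1 ≈ 16.000 mcg/mL.
Steady-state trough Cmin,ss = Cmax,ss·f ≈ 16.000 × 0.5 ≈ 8.000 mcg/mL.
Trough 8.0 mcg/mL vs MEC 7 mcg/mL: adequate.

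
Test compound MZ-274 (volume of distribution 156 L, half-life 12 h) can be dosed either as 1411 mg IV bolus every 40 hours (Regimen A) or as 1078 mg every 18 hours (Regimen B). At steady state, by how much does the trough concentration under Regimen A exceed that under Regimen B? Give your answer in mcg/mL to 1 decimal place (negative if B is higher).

-2.8 mcg/mL

Regimen A: f = (1/2)^(40/12) ≈ 0.0992; Cmin,ss = (1411/156)·f/(1−f) ≈ 0.996 mcg/mL.
Regimen B: f = (1/2)^(18/12) ≈ 0.3536; Cmin,ss = (1078/156)·f/(1−f) ≈ 3.780 mcg/mL.
Difference ≈ 0.996 − 3.780 ≈ -2.784 mcg/mL.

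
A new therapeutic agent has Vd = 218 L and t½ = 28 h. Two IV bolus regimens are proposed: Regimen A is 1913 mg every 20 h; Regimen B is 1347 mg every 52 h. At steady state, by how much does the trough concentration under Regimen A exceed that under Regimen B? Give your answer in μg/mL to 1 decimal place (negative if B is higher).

Regimen A: f = (1/2)^(20/28) ≈ 0.6095; Cmin,ss = (1913/218)·f/(1−f) ≈ 13.697 μg/mL.
Regimen B: f = (1/2)^(52/28) ≈ 0.2760; Cmin,ss = (1347/218)·f/(1−f) ≈ 2.355 μg/mL.
Difference ≈ 13.697 − 2.355 ≈ 11.342 μg/mL.

11.3 μg/mL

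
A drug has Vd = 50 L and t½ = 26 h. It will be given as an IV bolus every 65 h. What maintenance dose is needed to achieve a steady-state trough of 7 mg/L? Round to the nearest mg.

τ/t½ = 65/26 ≈ 2.5, so f = (1/2)^(65/26) ≈ 0.176777.
Cmin,ss = (D/Vd)·f/(1−f), so D = Cmin,ss·Vd·(1−f)/f.
D = 7 × 50 × (1−f)/f ≈ 7 × 50 × 4.65684 ≈ 1629.89 mg.

1630 mg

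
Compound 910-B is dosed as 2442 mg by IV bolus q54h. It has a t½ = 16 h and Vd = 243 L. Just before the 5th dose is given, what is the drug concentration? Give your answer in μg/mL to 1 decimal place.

f = (1/2)^(τ/t½) = (1/2)^(54/16) ≈ 0.0964.
C₀ = D/Vd = 2442/243 ≈ 10.049 μg/mL.
Before the 5th dose, 4 doses have been given. Superposition: Cmin = C₀·(f + f² + … + f^4).
≈ 10.049 × (0.0964 + 0.0093 + 0.0009 + 0.0001) ≈ 10.049 × 0.1067 ≈ 1.072 μg/mL.

1.1 μg/mL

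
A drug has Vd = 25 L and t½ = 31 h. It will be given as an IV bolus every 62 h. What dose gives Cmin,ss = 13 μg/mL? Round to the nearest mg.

975 mg

τ/t½ = 62/31 ≈ 2, so f = (1/2)^(62/31) ≈ 0.250000.
Cmin,ss = (D/Vd)·f/(1−f), so D = Cmin,ss·Vd·(1−f)/f.
D = 13 × 25 × (1−f)/f ≈ 13 × 25 × 3.00000 ≈ 975.00 mg.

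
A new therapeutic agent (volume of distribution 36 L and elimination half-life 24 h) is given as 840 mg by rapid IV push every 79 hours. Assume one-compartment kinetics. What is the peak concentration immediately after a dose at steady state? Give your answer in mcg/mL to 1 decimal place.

26.0 mcg/mL

τ/t½ = 79/24 ≈ 3.2917, so fraction remaining f = (1/2)^(79/24) ≈ 0.1021.
Accumulation ratio R = 1/(1 − f) ≈ 1/0.8979 ≈ 1.1137.
Single-dose peak C₀ = D/Vd = 840/36 ≈ 23.333 mcg/mL.
Steady-state peak Cmax,ss = C₀·R ≈ 23.333 × 1.1137 ≈ 25.986 mcg/mL.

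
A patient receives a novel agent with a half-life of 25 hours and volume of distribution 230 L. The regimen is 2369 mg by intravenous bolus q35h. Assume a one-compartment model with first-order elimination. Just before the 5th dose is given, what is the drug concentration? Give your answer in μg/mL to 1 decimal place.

f = (1/2)^(τ/t½) = (1/2)^(35/25) ≈ 0.3789.
C₀ = D/Vd = 2369/230 ≈ 10.300 μg/mL.
Before the 5th dose, 4 doses have been given. Superposition: Cmin = C₀·(f + f² + … + f^4).
≈ 10.300 × (0.3789 + 0.1436 + 0.0544 + 0.0206) ≈ 10.300 × 0.5975 ≈ 6.154 μg/mL.

6.2 μg/mL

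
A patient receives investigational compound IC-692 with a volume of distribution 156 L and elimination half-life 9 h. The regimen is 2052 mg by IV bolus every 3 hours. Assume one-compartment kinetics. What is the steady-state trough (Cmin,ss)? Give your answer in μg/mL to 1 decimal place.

k = ln2/t½ = ln2/9 ≈ 0.077016 h⁻¹; fraction remaining f = e^(−kτ) = e^(−0.077016×3) ≈ 0.7937.
Each bolus raises the concentration by D/Vd = 2052/156 ≈ 13.154 μg/mL.
Steady-state trough Cmin,ss = C₀·f/(1−f) ≈ 13.154 × 0.7937/0.2063 ≈ 50.608 μg/mL.

50.6 μg/mL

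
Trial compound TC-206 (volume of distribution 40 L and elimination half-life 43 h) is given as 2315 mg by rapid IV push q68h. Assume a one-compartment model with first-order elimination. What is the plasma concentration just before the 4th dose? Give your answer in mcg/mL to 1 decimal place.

28.0 mcg/mL

f = (1/2)^(τ/t½) = (1/2)^(68/43) ≈ 0.3342.
C₀ = D/Vd = 2315/40 ≈ 57.875 mcg/mL.
Before the 4th dose, 3 doses have been given. Superposition: Cmin = C₀·(f + f² + … + f^3).
≈ 57.875 × (0.3342 + 0.1117 + 0.0373) ≈ 57.875 × 0.4832 ≈ 27.965 mcg/mL.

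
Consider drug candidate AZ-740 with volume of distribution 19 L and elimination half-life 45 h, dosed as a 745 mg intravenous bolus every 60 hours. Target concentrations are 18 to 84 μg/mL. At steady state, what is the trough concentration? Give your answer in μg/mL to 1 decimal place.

τ/t½ = 60/45 ≈ 1.3333, so fraction remaining f = (1/2)^(60/45) ≈ 0.3969.
Each bolus raises the concentration by D/Vd = 745/19 ≈ 39.211 μg/mL.
Steady-state trough Cmin,ss = C₀·f/(1−f) ≈ 39.211 × 0.3969/0.6031 ≈ 25.805 μg/mL.
Trough 25.8 μg/mL vs MEC 18 μg/mL: adequate.

25.8 μg/mL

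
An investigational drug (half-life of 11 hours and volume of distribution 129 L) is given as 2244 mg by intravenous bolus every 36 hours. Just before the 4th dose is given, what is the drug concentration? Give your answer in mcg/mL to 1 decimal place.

f = (1/2)^(τ/t½) = (1/2)^(36/11) ≈ 0.1035.
C₀ = D/Vd = 2244/129 ≈ 17.395 mcg/mL.
Before the 4th dose, 3 doses have been given. Superposition: Cmin = C₀·(f + f² + … + f^3).
≈ 17.395 × (0.1035 + 0.0107 + 0.0011) ≈ 17.395 × 0.1153 ≈ 2.006 mcg/mL.

2.0 mcg/mL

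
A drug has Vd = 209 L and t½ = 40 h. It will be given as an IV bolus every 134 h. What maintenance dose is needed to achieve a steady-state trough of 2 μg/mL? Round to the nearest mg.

3844 mg

τ/t½ = 134/40 ≈ 3.35, so f = (1/2)^(134/40) ≈ 0.098073.
Cmin,ss = (D/Vd)·f/(1−f), so D = Cmin,ss·Vd·(1−f)/f.
D = 2 × 209 × (1−f)/f ≈ 2 × 209 × 9.19649 ≈ 3844.13 mg.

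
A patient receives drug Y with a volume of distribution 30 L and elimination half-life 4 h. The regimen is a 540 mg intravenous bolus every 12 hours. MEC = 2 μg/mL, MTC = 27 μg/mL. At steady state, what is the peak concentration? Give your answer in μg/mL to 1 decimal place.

20.6 μg/mL

τ = 12 h = 3 half-lives, so f = (1/2)^3 = 0.125.
Accumulation ratio R = 1/(1 − f) = 1/0.875 = 8/7.
Single-dose peak C₀ = D/Vd = 540/30 = 18 μg/mL.
Steady-state peak Cmax,ss = C₀·R = 18 × 8/7 ≈ 20.571 μg/mL.
Peak 20.6 μg/mL vs MTC 27 μg/mL: below toxic threshold.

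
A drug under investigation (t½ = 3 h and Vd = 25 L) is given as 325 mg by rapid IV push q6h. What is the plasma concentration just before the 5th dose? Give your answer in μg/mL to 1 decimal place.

f = (1/2)^(τ/t½) = (1/2)^(6/3) ≈ 0.2500.
C₀ = D/Vd = 325/25 ≈ 13.000 μg/mL.
Before the 5th dose, 4 doses have been given. Superposition: Cmin = C₀·(f + f² + … + f^4).
≈ 13.000 × (0.2500 + 0.0625 + 0.0156 + 0.0039) ≈ 13.000 × 0.3320 ≈ 4.316 μg/mL.

4.3 μg/mL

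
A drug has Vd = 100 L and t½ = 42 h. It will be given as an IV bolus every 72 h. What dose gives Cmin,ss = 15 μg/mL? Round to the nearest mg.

τ/t½ = 72/42 ≈ 1.7143, so f = (1/2)^(72/42) ≈ 0.304753.
Cmin,ss = (D/Vd)·f/(1−f), so D = Cmin,ss·Vd·(1−f)/f.
D = 15 × 100 × (1−f)/f ≈ 15 × 100 × 2.28135 ≈ 3422.03 mg.

3422 mg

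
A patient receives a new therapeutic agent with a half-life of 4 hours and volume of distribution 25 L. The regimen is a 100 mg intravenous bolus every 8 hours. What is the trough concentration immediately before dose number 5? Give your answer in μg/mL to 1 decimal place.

1.3 μg/mL

f = (1/2)^(τ/t½) = (1/2)^(8/4) ≈ 0.2500.
C₀ = D/Vd = 100/25 ≈ 4.000 μg/mL.
Before the 5th dose, 4 doses have been given. Superposition: Cmin = C₀·(f + f² + … + f^4).
≈ 4.000 × (0.2500 + 0.0625 + 0.0156 + 0.0039) ≈ 4.000 × 0.3320 ≈ 1.328 μg/mL.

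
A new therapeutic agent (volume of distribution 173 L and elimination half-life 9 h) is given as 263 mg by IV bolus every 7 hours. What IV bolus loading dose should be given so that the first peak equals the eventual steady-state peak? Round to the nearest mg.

f = (1/2)^(7/9) ≈ 0.583265; accumulation ratio R = 1/(1−f) ≈ 2.39961.
Loading dose to hit Cmax,ss on first dose: D_load = D_maint·R ≈ 263 × 2.39961 ≈ 631.10 mg.

631 mg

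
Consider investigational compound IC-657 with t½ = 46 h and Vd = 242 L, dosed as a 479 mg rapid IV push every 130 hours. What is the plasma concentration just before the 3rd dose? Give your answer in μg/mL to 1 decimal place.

0.3 μg/mL

f = (1/2)^(τ/t½) = (1/2)^(130/46) ≈ 0.1410.
C₀ = D/Vd = 479/242 ≈ 1.979 μg/mL.
Before the 3rd dose, 2 doses have been given. Superposition: Cmin = C₀·(f + f²).
≈ 1.979 × (0.1410 + 0.0199) ≈ 1.979 × 0.1609 ≈ 0.318 μg/mL.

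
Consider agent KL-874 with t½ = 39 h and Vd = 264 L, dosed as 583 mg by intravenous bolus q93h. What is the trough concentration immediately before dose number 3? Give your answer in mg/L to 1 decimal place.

f = (1/2)^(τ/t½) = (1/2)^(93/39) ≈ 0.1915.
C₀ = D/Vd = 583/264 ≈ 2.208 mg/L.
Before the 3rd dose, 2 doses have been given. Superposition: Cmin = C₀·(f + f²).
≈ 2.208 × (0.1915 + 0.0367) ≈ 2.208 × 0.2282 ≈ 0.504 mg/L.

0.5 mg/L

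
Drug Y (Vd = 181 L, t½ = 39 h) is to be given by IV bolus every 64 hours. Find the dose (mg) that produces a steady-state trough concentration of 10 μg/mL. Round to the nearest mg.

τ/t½ = 64/39 ≈ 1.641, so f = (1/2)^(64/39) ≈ 0.320628.
Cmin,ss = (D/Vd)·f/(1−f), so D = Cmin,ss·Vd·(1−f)/f.
D = 10 × 181 × (1−f)/f ≈ 10 × 181 × 2.11888 ≈ 3835.17 mg.

3835 mg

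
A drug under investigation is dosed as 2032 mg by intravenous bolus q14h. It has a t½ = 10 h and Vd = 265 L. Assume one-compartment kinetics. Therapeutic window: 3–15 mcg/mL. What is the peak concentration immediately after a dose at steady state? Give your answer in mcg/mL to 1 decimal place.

k = ln2/t½ = ln2/10 ≈ 0.069315 h⁻¹; fraction remaining f = e^(−kτ) = e^(−0.069315×14) ≈ 0.3789.
At steady state, accumulation factor R = 1/(1 − e^(−kτ)) ≈ 1.6100.
Single-dose peak C₀ = D/Vd = 2032/265 ≈ 7.668 mcg/mL.
Cmax,ss = C₀/(1 − f) ≈ 7.668/0.6211 ≈ 12.346 mcg/mL.
Peak 12.3 mcg/mL vs MTC 15 mcg/mL: below toxic threshold.

12.3 mcg/mL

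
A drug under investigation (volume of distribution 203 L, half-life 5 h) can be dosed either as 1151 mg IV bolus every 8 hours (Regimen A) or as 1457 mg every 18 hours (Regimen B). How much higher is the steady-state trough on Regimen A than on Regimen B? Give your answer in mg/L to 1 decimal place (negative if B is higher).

2.1 mg/L

Regimen A: f = (1/2)^(8/5) ≈ 0.3299; Cmin,ss = (1151/203)·f/(1−f) ≈ 2.791 mg/L.
Regimen B: f = (1/2)^(18/5) ≈ 0.0825; Cmin,ss = (1457/203)·f/(1−f) ≈ 0.645 mg/L.
Difference ≈ 2.791 − 0.645 ≈ 2.146 mg/L.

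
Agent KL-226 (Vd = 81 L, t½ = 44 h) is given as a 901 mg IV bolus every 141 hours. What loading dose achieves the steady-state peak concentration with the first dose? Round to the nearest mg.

f = (1/2)^(141/44) ≈ 0.108477; accumulation ratio R = 1/(1−f) ≈ 1.12168.
Loading dose to hit Cmax,ss on first dose: D_load = D_maint·R ≈ 901 × 1.12168 ≈ 1010.63 mg.

1011 mg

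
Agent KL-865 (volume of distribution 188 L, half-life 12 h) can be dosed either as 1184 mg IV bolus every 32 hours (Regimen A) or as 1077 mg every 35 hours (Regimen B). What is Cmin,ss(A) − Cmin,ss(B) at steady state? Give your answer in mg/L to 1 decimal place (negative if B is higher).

Regimen A: f = (1/2)^(32/12) ≈ 0.1575; Cmin,ss = (1184/188)·f/(1−f) ≈ 1.177 mg/L.
Regimen B: f = (1/2)^(35/12) ≈ 0.1324; Cmin,ss = (1077/188)·f/(1−f) ≈ 0.874 mg/L.
Difference ≈ 1.177 − 0.874 ≈ 0.303 mg/L.

0.3 mg/L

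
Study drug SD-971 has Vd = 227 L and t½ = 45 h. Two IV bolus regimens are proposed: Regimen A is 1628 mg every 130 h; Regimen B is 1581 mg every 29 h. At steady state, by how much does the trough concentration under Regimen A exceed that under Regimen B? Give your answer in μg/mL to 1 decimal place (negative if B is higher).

-11.2 μg/mL

Regimen A: f = (1/2)^(130/45) ≈ 0.1350; Cmin,ss = (1628/227)·f/(1−f) ≈ 1.119 μg/mL.
Regimen B: f = (1/2)^(29/45) ≈ 0.6397; Cmin,ss = (1581/227)·f/(1−f) ≈ 12.366 μg/mL.
Difference ≈ 1.119 − 12.366 ≈ -11.247 μg/mL.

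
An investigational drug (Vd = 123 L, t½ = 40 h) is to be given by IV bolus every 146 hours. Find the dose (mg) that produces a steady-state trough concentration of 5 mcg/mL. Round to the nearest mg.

7105 mg

τ/t½ = 146/40 ≈ 3.65, so f = (1/2)^(146/40) ≈ 0.079660.
Cmin,ss = (D/Vd)·f/(1−f), so D = Cmin,ss·Vd·(1−f)/f.
D = 5 × 123 × (1−f)/f ≈ 5 × 123 × 11.55335 ≈ 7105.31 mg.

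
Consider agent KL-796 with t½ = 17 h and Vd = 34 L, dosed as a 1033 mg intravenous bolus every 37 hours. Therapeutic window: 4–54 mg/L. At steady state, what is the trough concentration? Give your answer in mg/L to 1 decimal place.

Over one 37-h interval, 37/17 ≈ 2.1765 half-lives elapse, leaving f ≈ 0.2212 of each dose.
Each bolus raises the concentration by D/Vd = 1033/34 ≈ 30.382 mg/L.
Steady-state trough Cmin,ss = C₀·f/(1−f) ≈ 30.382 × 0.2212/0.7788 ≈ 8.629 mg/L.
Trough 8.6 mg/L vs MEC 4 mg/L: adequate.

8.6 mg/L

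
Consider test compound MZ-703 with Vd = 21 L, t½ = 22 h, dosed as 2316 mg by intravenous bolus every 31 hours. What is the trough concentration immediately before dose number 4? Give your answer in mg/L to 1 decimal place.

f = (1/2)^(τ/t½) = (1/2)^(31/22) ≈ 0.3765.
C₀ = D/Vd = 2316/21 ≈ 110.286 mg/L.
Before the 4th dose, 3 doses have been given. Superposition: Cmin = C₀·(f + f² + … + f^3).
≈ 110.286 × (0.3765 + 0.1418 + 0.0534) ≈ 110.286 × 0.5717 ≈ 63.051 mg/L.

63.1 mg/L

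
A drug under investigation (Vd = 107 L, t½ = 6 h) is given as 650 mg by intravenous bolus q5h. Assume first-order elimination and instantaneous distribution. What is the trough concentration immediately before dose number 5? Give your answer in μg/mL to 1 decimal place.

f = (1/2)^(τ/t½) = (1/2)^(5/6) ≈ 0.5612.
C₀ = D/Vd = 650/107 ≈ 6.075 μg/mL.
Before the 5th dose, 4 doses have been given. Superposition: Cmin = C₀·(f + f² + … + f^4).
≈ 6.075 × (0.5612 + 0.3149 + 0.1767 + 0.0992) ≈ 6.075 × 1.1520 ≈ 6.998 μg/mL.

7.0 μg/mL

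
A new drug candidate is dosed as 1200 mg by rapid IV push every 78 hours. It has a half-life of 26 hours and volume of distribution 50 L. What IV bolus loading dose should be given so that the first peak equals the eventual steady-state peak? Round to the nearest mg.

f = (1/2)^(78/26) ≈ 0.125000; accumulation ratio R = 1/(1−f) ≈ 1.14286.
Loading dose to hit Cmax,ss on first dose: D_load = D_maint·R ≈ 1200 × 1.14286 ≈ 1371.43 mg.

1371 mg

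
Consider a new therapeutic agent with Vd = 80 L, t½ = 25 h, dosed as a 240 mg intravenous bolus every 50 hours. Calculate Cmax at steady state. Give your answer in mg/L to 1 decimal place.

4.0 mg/L

The dosing interval is 2 half-lives, so f = 2^(−2) = 0.25.
At steady state, R = 1/(1 − 0.25) = 4/3.
Single-dose peak C₀ = D/Vd = 240/80 = 3 mg/L.
Steady-state peak Cmax,ss = C₀·R = 3 × 4/3 ≈ 4.000 mg/L.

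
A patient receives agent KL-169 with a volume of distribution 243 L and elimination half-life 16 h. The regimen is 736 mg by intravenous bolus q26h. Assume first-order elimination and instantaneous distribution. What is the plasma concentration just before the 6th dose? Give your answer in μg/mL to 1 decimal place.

f = (1/2)^(τ/t½) = (1/2)^(26/16) ≈ 0.3242.
C₀ = D/Vd = 736/243 ≈ 3.029 μg/mL.
Before the 6th dose, 5 doses have been given. Superposition: Cmin = C₀·(f + f² + … + f^5).
≈ 3.029 × (0.3242 + 0.1051 + 0.0341 + 0.0110 + 0.0036) ≈ 3.029 × 0.4780 ≈ 1.448 μg/mL.

1.4 μg/mL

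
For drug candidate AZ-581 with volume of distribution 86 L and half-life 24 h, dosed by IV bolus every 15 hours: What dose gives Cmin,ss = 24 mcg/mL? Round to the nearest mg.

1119 mg

τ/t½ = 15/24 ≈ 0.625, so f = (1/2)^(15/24) ≈ 0.648420.
Cmin,ss = (D/Vd)·f/(1−f), so D = Cmin,ss·Vd·(1−f)/f.
D = 24 × 86 × (1−f)/f ≈ 24 × 86 × 0.54221 ≈ 1119.12 mg.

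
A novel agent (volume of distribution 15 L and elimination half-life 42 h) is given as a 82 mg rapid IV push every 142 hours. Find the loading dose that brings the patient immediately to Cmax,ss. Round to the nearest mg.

91 mg

f = (1/2)^(142/42) ≈ 0.095991; accumulation ratio R = 1/(1−f) ≈ 1.10618.
Loading dose to hit Cmax,ss on first dose: D_load = D_maint·R ≈ 82 × 1.10618 ≈ 90.71 mg.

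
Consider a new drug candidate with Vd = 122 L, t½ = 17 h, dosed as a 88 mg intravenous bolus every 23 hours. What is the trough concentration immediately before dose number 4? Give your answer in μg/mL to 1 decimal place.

0.4 μg/mL

f = (1/2)^(τ/t½) = (1/2)^(23/17) ≈ 0.3915.
C₀ = D/Vd = 88/122 ≈ 0.721 μg/mL.
Before the 4th dose, 3 doses have been given. Superposition: Cmin = C₀·(f + f² + … + f^3).
≈ 0.721 × (0.3915 + 0.1533 + 0.0600) ≈ 0.721 × 0.6048 ≈ 0.436 μg/mL.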